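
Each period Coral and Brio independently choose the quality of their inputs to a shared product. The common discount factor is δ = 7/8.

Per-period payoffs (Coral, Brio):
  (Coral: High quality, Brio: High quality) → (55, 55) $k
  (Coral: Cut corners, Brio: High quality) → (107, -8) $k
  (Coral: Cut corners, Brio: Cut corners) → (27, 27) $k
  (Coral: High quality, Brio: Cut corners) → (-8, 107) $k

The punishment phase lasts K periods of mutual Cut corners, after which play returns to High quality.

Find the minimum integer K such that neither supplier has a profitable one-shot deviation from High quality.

3

No profitable deviation requires (55−27)(δ+…+δ^K) ≥ 107−55, i.e. δ+…+δ^K ≥ 13/7 ≈ 1.8571.
With δ = 7/8, the partial sums are K=1: 0.8750, K=2: 1.6406, K=3: 2.3105.
K = 3 is the first length at which the sum reaches 1.8571.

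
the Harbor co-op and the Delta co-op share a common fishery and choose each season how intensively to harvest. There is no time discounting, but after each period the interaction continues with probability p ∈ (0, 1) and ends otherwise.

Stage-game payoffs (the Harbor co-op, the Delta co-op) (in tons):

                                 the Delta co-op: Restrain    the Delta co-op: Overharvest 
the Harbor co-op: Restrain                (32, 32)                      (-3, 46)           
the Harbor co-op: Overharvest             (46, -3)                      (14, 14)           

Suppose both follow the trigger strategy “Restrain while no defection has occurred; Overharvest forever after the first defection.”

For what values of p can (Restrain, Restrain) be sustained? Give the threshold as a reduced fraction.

7/16

Expected cooperation value is 32 + p·32 + p²·32 + … = 32/(1−p); deviation gives 46 + p·14/(1−p).
32 ≥ 46(1−p) + 14p ⇒ 32p ≥ 14 ⇒ p ≥ 14/32 = 7/16.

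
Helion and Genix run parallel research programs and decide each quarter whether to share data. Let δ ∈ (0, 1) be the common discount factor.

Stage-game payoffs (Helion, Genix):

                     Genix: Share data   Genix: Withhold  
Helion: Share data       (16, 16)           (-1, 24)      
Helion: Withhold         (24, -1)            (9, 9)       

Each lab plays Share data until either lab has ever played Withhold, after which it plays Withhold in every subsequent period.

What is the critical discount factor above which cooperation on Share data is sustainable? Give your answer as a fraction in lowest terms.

One-period gain from deviating is 24 − 16 = 8. The loss is 16 − 9 = 7 in every subsequent period, with present value 7·δ/(1−δ).
Deviation is unprofitable when 7·δ/(1−δ) ≥ 8, i.e. δ/(1−δ) ≥ 8/7.
Equivalently δ ≥ 8/(8+7) = 8/15.

8/15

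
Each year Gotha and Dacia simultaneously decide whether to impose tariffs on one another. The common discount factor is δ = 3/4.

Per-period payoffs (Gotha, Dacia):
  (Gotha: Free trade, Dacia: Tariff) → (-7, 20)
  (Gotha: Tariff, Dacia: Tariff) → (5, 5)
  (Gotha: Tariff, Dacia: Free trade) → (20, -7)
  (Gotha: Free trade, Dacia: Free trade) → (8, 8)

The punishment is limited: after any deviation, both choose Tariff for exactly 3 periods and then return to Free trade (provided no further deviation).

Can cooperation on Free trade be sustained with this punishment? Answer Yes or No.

Comparing payoff streams over the 4 periods until play realigns: cooperate → 8(1+δ+…+δ^3); deviate → 20 + 5(δ+…+δ^3).
Cooperation is sustained iff (8−5)(δ+…+δ^3) ≥ 20−8.
δ+…+δ^3 = 3/4·(1−(3/4)^3)/(1−3/4) = 1.7344, and (20−8)/(8−5) = 4.0000.
1.7344 < 4.0000, so cooperation is not sustainable.

No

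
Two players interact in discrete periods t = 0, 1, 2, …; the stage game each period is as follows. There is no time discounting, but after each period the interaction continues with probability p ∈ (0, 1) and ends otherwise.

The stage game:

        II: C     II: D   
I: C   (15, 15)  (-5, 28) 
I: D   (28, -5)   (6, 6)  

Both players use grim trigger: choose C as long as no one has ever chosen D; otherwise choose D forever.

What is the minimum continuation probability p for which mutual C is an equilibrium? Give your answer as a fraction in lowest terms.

Expected cooperation value is 15 + p·15 + p²·15 + … = 15/(1−p); deviation gives 28 + p·6/(1−p).
15 ≥ 28(1−p) + 6p ⇒ 22p ≥ 13 ⇒ p ≥ 13/22.

13/22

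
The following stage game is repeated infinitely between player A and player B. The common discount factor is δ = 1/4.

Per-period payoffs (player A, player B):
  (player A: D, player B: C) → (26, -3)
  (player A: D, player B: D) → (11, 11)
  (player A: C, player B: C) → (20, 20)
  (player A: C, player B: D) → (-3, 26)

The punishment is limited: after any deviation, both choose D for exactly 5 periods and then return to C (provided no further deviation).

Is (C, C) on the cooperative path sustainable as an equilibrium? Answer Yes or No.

Comparing payoff streams over the 6 periods until play realigns: cooperate → 20(1+δ+…+δ^5); deviate → 26 + 11(δ+…+δ^5).
Cooperation is sustained iff (20−11)(δ+…+δ^5) ≥ 26−20.
δ+…+δ^5 = 1/4·(1−(1/4)^5)/(1−1/4) = 0.3330, and (26−20)/(20−11) = 0.6667.
0.3330 < 0.6667, so cooperation is not sustainable.

No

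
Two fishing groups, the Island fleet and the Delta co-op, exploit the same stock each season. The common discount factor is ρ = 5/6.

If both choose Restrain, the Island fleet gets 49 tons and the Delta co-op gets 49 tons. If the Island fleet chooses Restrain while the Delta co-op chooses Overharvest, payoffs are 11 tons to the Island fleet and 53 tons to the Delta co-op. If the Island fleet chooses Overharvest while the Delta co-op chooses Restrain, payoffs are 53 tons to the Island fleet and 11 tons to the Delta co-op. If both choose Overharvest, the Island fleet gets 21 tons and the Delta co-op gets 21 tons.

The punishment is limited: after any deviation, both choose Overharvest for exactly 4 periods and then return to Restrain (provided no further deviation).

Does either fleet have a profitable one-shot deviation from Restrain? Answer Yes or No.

Comparing payoff streams over the 5 periods until play realigns: cooperate → 49(1+ρ+…+ρ^4); deviate → 53 + 21(ρ+…+ρ^4).
Cooperation is sustained iff (49−21)(ρ+…+ρ^4) ≥ 53−49.
ρ+…+ρ^4 = 5/6·(1−(5/6)^4)/(1−5/6) = 2.5887, and (53−49)/(49−21) = 0.1429.
2.5887 ≥ 0.1429, so cooperation is sustainable.

No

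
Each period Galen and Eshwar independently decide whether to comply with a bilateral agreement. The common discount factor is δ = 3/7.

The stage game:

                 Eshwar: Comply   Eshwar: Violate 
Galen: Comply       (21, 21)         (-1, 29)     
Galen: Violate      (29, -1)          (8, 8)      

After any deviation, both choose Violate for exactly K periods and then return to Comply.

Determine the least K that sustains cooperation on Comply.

IC: δ(1−δ^K)/(1−δ) ≥ (29−21)/(21−8) = 8/13.
With δ = 3/7: need 1 − δ^K ≥ 8/13·(1−3/7)/(3/7), i.e. δ^K ≤ 0.1795.
Since (3/7)^2 = 0.1837 and (3/7)^3 = 0.0787, the smallest such K is 3.

3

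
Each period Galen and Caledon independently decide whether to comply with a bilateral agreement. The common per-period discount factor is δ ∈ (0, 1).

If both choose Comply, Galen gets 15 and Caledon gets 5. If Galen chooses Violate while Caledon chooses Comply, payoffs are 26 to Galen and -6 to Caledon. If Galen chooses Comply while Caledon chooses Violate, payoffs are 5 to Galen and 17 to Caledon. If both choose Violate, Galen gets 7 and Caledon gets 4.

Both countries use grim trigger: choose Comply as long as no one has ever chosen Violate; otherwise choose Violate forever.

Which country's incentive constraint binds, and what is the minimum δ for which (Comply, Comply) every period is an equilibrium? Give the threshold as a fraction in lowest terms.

For Galen: deviation gain 26−15 = 11, per-period punishment loss 15−7 = 8. IC gives δ ≥ 11/19.
For Caledon: gain 12, loss 1 per period, so δ ≥ 12/13.
The tighter constraint is Caledon's, so cooperation needs δ ≥ 12/13.

Caledon; δ ≥ 12/13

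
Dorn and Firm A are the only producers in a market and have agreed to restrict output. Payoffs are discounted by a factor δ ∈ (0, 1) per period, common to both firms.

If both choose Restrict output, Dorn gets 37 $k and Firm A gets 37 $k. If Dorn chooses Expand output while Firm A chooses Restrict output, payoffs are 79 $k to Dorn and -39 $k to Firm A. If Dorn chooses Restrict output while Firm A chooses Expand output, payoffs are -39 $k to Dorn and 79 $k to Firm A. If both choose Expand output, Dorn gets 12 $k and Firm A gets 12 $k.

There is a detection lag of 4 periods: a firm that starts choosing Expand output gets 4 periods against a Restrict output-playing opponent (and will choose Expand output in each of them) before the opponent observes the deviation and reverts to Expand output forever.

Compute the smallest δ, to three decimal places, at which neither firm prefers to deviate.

The best deviation is to choose Expand output for all 4 undetected periods, earning 79 each, then 12 forever once detected.
Deviation value: 79(1−δ^4)/(1−δ) + 12δ^4/(1−δ); cooperation value: 37/(1−δ).
IC: 37 ≥ 79(1−δ^4) + 12δ^4 = 79 − 67δ^4.
So δ^4 ≥ 42/67, giving δ ≥ (42/67)^(1/4) ≈ 0.890.

0.890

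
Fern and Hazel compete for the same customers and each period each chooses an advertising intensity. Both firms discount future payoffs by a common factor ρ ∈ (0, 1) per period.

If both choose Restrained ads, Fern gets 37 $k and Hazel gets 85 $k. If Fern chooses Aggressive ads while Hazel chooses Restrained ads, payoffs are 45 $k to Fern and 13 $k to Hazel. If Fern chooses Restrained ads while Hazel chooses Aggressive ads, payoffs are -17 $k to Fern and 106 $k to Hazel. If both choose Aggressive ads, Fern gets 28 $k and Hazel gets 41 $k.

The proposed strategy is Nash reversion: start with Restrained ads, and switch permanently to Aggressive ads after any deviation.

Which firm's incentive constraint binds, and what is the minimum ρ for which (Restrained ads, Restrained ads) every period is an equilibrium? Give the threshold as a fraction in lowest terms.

Fern; ρ ≥ 8/17

Fern: cooperation gives 37 each period; deviation gives 45 once then 28 forever.
  37/(1−ρ) ≥ 45 + 28ρ/(1−ρ) ⇒ ρ ≥ 8/17.
Hazel: cooperation gives 85 each period; deviation gives 106 once then 41 forever.
  ρ ≥ 21/65.
Both must hold, so the binding constraint is Fern's: ρ ≥ 8/17.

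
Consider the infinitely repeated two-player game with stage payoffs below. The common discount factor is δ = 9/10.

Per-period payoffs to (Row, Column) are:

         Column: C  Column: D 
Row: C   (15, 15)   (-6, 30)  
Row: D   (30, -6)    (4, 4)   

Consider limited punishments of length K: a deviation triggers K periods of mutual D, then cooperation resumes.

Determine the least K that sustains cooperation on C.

2

No profitable deviation requires (15−4)(δ+…+δ^K) ≥ 30−15, i.e. δ+…+δ^K ≥ 15/11 ≈ 1.3636.
With δ = 9/10, the partial sums are K=1: 0.9000, K=2: 1.7100.
K = 2 is the first length at which the sum reaches 1.3636.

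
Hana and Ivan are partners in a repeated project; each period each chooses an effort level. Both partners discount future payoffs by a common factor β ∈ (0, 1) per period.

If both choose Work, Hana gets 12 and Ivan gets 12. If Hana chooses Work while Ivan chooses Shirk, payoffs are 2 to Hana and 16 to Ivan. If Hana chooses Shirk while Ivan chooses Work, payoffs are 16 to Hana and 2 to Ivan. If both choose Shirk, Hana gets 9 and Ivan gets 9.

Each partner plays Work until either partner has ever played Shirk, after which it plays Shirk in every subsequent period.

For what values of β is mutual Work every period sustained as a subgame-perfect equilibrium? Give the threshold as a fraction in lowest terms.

4/7

Cooperation forever yields 12 each period: 12/(1−β).
Deviating yields 16 once, then 9 forever: 16 + 9β/(1−β).
No profitable deviation requires 12/(1−β) ≥ 16 + 9β/(1−β).
Multiplying by (1−β): 12 ≥ 16(1−β) + 9β = 16 − 7β.
So 7β ≥ 4, i.e. β ≥ 4/7.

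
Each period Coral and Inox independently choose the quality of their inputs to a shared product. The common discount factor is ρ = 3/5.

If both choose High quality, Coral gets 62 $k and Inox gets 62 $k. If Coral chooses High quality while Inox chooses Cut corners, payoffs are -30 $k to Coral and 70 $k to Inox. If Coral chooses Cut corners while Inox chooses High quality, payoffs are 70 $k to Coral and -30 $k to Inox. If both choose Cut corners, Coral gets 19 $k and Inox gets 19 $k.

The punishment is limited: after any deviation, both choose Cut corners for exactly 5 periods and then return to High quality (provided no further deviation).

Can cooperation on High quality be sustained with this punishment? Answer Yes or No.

Yes

A one-shot deviation gives 70 now, then 19 for 5 periods, then back to 62.
Gain from deviating: (70−62) today; loss: (62−19) in each of the next 5 periods.
No-deviation condition: (62−19)(ρ+…+ρ^5) ≥ 70−62, i.e. ρ+…+ρ^5 ≥ 8/43.
At ρ = 3/5: ρ+…+ρ^5 = 1.3834 ≥ 0.1860.
So cooperation is sustainable.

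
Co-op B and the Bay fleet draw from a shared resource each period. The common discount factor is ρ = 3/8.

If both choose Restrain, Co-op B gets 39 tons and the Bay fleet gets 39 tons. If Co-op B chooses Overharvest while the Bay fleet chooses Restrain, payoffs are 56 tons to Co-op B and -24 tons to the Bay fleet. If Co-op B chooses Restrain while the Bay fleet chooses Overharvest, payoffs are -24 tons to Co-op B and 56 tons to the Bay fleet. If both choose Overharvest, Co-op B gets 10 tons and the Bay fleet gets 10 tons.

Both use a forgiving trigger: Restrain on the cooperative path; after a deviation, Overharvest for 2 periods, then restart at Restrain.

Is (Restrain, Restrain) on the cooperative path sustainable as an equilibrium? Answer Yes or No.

IC: ρ+…+ρ^2 ≥ (56−39)/(39−10) = 17/29.
At ρ = 3/8: partial sum = 0.5156 < 0.5862. Cooperation not sustainable.

No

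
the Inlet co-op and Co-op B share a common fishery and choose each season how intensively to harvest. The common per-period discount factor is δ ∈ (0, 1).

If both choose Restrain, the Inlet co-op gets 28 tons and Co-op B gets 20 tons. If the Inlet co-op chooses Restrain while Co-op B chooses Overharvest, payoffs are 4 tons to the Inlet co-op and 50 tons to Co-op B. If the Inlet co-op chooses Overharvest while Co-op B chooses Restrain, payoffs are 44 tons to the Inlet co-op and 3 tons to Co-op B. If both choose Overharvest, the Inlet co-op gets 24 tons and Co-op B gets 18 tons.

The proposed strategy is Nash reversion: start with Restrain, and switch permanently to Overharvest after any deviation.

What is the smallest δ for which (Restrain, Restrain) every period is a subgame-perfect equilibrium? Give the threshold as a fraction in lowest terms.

For the Inlet co-op: deviation gain 44−28 = 16, per-period punishment loss 28−24 = 4. IC gives δ ≥ 16/20 = 4/5.
For Co-op B: gain 30, loss 2 per period, so δ ≥ 30/32 = 15/16.
The tighter constraint is Co-op B's, so cooperation needs δ ≥ 15/16.

15/16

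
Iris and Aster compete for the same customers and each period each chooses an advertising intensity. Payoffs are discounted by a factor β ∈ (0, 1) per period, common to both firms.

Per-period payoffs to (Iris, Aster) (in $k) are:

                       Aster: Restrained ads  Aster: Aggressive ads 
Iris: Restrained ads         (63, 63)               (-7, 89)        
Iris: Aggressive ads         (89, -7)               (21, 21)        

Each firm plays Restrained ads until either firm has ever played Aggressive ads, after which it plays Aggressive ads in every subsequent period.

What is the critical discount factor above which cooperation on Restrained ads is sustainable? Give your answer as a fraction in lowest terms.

13/34

Under grim trigger the critical discount factor is (T−C)/(T−P) with T = 89, C = 63, P = 21.
β* = (89−63)/(89−21) = 26/68 = 13/34.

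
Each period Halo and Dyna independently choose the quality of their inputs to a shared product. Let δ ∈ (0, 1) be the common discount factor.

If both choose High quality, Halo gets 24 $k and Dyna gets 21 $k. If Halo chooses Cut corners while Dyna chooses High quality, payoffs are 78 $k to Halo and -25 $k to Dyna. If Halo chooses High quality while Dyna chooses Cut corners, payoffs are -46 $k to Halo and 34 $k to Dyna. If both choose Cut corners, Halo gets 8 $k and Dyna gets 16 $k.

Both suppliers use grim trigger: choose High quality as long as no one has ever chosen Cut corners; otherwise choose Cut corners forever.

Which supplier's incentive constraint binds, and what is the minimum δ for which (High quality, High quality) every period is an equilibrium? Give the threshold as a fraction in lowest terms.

Halo; δ ≥ 27/35

For Halo: deviation gain 78−24 = 54, per-period punishment loss 24−8 = 16. IC gives δ ≥ 54/70 = 27/35.
For Dyna: gain 13, loss 5 per period, so δ ≥ 13/18.
The tighter constraint is Halo's, so cooperation needs δ ≥ 27/35.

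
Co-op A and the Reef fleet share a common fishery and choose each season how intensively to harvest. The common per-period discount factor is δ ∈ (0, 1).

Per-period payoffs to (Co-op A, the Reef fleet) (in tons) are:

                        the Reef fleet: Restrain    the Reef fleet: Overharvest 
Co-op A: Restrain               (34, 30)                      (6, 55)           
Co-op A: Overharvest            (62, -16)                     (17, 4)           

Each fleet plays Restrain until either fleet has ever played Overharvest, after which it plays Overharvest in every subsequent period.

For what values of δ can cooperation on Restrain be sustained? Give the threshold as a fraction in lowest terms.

28/45

Co-op A's threshold: (62−34)/(62−17) = 28/45.
the Reef fleet's threshold: (55−30)/(55−4) = 25/51.
28/45 > 25/51, so Co-op A binds and δ* = 28/45.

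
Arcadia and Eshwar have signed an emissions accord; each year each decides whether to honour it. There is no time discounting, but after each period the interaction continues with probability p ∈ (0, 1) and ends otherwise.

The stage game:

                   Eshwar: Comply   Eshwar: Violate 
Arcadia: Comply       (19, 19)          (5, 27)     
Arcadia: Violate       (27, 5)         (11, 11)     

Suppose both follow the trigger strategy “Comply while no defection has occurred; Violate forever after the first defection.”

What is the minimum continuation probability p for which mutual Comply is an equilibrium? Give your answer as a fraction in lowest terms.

With no time discounting, the continuation probability p plays the role of the discount factor.
Grim-trigger IC: 19/(1−p) ≥ 27 + 11p/(1−p) ⇒ p ≥ (27−19)/(27−11) = 1/2.

1/2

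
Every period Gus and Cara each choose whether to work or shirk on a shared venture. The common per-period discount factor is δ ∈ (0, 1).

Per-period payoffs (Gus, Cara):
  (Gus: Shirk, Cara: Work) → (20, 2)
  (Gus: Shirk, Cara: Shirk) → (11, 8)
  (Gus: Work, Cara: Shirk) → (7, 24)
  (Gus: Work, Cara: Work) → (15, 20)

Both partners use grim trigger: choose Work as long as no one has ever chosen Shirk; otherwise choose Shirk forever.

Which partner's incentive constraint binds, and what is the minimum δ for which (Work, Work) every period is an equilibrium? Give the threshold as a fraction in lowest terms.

Gus; δ ≥ 5/9

Gus: cooperation gives 15 each period; deviation gives 20 once then 11 forever.
  15/(1−δ) ≥ 20 + 11δ/(1−δ) ⇒ δ ≥ 5/9.
Cara: cooperation gives 20 each period; deviation gives 24 once then 8 forever.
  δ ≥ 4/16 = 1/4.
Both must hold, so the binding constraint is Gus's: δ ≥ 5/9.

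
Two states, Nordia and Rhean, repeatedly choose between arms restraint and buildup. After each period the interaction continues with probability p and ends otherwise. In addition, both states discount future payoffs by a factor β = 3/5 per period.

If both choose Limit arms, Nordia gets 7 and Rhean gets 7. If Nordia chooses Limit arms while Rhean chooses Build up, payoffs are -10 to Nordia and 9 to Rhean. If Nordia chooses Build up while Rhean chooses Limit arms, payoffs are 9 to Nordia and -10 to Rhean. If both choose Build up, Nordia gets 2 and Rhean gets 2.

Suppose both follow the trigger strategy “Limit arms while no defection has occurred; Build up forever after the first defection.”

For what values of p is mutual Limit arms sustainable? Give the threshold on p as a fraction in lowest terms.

10/21

With continuation probability p and discount β, the effective per-period discount factor is βp.
Grim-trigger IC: βp ≥ (9−7)/(9−2) = 2/7.
So p ≥ (2/7)/(3/5) = 10/21.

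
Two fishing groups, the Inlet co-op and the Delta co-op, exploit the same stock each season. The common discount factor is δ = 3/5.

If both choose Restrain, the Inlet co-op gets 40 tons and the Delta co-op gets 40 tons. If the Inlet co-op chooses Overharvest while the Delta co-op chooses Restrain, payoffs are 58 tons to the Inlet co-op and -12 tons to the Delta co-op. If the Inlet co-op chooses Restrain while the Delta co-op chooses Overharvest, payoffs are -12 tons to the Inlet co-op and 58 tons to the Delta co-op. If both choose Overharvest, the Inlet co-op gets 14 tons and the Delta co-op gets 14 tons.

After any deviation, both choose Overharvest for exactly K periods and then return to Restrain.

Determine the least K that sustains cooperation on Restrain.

2

No profitable deviation requires (40−14)(δ+…+δ^K) ≥ 58−40, i.e. δ+…+δ^K ≥ 9/13 ≈ 0.6923.
With δ = 3/5, the partial sums are K=1: 0.6000, K=2: 0.9600.
K = 2 is the first length at which the sum reaches 0.6923.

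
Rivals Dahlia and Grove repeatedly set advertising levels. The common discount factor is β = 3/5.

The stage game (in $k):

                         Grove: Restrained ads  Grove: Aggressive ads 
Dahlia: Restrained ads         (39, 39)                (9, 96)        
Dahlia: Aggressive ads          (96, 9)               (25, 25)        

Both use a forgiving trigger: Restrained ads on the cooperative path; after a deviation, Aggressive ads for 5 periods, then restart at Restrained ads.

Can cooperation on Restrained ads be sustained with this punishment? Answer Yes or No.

A one-shot deviation gives 96 now, then 25 for 5 periods, then back to 39.
Gain from deviating: (96−39) today; loss: (39−25) in each of the next 5 periods.
No-deviation condition: (39−25)(β+…+β^5) ≥ 96−39, i.e. β+…+β^5 ≥ 57/14.
At β = 3/5: β+…+β^5 = 1.3834 < 4.0714.
So cooperation is not sustainable.

No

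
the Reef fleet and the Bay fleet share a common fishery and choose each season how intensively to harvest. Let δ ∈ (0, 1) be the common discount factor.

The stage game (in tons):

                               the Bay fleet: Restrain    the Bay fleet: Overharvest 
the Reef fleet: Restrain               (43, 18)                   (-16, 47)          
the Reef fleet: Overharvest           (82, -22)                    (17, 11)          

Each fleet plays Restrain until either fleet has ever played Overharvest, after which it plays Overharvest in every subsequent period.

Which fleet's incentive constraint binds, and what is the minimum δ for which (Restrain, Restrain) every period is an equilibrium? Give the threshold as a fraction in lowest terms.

the Bay fleet; δ ≥ 29/36

For the Reef fleet: deviation gain 82−43 = 39, per-period punishment loss 43−17 = 26. IC gives δ ≥ 39/65 = 3/5.
For the Bay fleet: gain 29, loss 7 per period, so δ ≥ 29/36.
The tighter constraint is the Bay fleet's, so cooperation needs δ ≥ 29/36.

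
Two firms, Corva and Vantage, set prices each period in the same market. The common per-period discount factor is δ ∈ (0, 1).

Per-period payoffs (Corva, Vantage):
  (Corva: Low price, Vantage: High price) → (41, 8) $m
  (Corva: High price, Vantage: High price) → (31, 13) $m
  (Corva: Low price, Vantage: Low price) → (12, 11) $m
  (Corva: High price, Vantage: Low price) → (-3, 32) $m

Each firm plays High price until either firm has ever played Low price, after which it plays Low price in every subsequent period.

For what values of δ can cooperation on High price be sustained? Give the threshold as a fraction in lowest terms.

Corva's threshold: (41−31)/(41−12) = 10/29.
Vantage's threshold: (32−13)/(32−11) = 19/21.
10/29 < 19/21, so Vantage binds and δ* = 19/21.

19/21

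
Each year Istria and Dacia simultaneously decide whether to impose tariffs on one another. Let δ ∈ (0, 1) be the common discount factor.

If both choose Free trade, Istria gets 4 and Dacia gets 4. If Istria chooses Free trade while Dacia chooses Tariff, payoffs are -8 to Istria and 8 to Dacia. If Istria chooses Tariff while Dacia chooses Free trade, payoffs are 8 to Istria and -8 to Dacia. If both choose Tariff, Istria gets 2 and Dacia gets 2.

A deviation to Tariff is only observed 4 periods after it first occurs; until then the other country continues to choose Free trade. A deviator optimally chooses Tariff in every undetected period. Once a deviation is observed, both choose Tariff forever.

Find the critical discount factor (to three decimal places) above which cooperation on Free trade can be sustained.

0.904

Deviating for the 4 undetected periods gains 8−4 = 4 per period over cooperation, then loses 4−2 = 2 per period forever once punishment starts.
Gain: 4(1 + δ + … + δ^3); loss: 2·δ^4/(1−δ).
No profitable deviation ⇔ 4(1−δ^4) ≤ 2·δ^4, i.e. δ^4 ≥ 4/(4+2) = 2/3.
Hence δ ≥ (2/3)^(1/4) ≈ 0.904.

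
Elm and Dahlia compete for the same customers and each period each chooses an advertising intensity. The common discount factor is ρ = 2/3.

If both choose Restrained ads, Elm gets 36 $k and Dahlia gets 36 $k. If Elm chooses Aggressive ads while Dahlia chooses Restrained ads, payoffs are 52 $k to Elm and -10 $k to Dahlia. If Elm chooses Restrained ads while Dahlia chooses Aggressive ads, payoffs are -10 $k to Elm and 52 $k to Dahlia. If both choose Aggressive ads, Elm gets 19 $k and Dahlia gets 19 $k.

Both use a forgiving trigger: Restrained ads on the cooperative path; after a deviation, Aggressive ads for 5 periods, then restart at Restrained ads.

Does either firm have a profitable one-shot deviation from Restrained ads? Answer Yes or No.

IC: ρ+…+ρ^5 ≥ (52−36)/(36−19) = 16/17.
At ρ = 2/3: partial sum = 1.7366 ≥ 0.9412. Cooperation sustainable.

No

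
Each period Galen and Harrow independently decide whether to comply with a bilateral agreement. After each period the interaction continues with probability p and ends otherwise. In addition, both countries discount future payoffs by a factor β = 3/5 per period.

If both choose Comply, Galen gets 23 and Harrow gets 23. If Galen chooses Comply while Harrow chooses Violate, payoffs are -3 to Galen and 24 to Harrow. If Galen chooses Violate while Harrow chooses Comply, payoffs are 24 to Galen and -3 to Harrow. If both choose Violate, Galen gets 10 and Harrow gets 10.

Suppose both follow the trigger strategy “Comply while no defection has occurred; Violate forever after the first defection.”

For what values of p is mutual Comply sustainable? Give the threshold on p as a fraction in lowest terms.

5/42

With continuation probability p and discount β, the effective per-period discount factor is βp.
Grim-trigger IC: βp ≥ (24−23)/(24−10) = 1/14.
So p ≥ (1/14)/(3/5) = 5/42.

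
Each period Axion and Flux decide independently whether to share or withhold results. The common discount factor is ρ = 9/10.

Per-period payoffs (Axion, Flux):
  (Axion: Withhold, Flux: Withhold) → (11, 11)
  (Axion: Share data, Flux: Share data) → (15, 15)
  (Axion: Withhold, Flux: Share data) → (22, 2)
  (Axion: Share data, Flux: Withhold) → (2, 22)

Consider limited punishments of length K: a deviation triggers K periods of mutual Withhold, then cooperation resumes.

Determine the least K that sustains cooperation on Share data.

3

No profitable deviation requires (15−11)(ρ+…+ρ^K) ≥ 22−15, i.e. ρ+…+ρ^K ≥ 7/4 ≈ 1.7500.
With ρ = 9/10, the partial sums are K=1: 0.9000, K=2: 1.7100, K=3: 2.4390.
K = 3 is the first length at which the sum reaches 1.7500.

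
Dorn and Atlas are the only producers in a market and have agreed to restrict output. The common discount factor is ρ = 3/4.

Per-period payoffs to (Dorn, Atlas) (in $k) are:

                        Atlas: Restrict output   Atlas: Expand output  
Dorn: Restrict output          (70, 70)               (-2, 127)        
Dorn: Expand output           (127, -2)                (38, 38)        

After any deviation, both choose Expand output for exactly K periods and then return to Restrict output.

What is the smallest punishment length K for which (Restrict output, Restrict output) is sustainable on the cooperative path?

4

No profitable deviation requires (70−38)(ρ+…+ρ^K) ≥ 127−70, i.e. ρ+…+ρ^K ≥ 57/32 ≈ 1.7812.
With ρ = 3/4, the partial sums are K=1: 0.7500, K=2: 1.3125, K=3: 1.7344, K=4: 2.0508.
K = 4 is the first length at which the sum reaches 1.7812.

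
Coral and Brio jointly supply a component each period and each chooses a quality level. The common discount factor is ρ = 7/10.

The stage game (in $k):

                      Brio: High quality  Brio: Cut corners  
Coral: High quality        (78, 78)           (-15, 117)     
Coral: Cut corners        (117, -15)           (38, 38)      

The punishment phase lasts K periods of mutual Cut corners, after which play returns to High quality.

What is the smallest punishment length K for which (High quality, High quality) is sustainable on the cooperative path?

IC: ρ(1−ρ^K)/(1−ρ) ≥ (117−78)/(78−38) = 39/40.
With ρ = 7/10: need 1 − ρ^K ≥ 39/40·(1−7/10)/(7/10), i.e. ρ^K ≤ 0.5821.
Since (7/10)^1 = 0.7000 and (7/10)^2 = 0.4900, the smallest such K is 2.

2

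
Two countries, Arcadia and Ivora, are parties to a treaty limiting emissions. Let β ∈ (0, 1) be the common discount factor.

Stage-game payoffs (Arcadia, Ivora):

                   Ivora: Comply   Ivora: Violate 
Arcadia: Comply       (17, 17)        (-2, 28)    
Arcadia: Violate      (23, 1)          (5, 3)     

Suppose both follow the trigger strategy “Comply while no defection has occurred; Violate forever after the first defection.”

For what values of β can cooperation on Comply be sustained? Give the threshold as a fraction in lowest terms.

Arcadia's threshold: (23−17)/(23−5) = 1/3.
Ivora's threshold: (28−17)/(28−3) = 11/25.
1/3 < 11/25, so Ivora binds and β* = 11/25.

11/25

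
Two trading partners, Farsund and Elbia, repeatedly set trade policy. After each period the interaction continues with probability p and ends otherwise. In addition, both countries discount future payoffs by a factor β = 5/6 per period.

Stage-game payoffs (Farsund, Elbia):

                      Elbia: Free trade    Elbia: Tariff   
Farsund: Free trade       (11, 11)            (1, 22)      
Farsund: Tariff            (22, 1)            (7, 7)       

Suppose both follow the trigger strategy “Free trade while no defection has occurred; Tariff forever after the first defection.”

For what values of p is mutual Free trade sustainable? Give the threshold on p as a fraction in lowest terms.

22/25

Expected continuation weight on next period's payoff is β·p = 5/6·p, which plays the role of the discount factor.
Cooperation requires 5/6·p ≥ (22−11)/(22−7) = 11/15, hence p ≥ 22/25.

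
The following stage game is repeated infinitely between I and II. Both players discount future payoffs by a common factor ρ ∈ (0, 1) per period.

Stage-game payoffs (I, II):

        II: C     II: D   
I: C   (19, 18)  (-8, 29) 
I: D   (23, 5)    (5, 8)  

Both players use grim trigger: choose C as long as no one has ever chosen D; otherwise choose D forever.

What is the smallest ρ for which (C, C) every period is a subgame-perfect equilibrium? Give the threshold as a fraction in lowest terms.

For I: deviation gain 23−19 = 4, per-period punishment loss 19−5 = 14. IC gives ρ ≥ 4/18 = 2/9.
For II: gain 11, loss 10 per period, so ρ ≥ 11/21.
The tighter constraint is II's, so cooperation needs ρ ≥ 11/21.

11/21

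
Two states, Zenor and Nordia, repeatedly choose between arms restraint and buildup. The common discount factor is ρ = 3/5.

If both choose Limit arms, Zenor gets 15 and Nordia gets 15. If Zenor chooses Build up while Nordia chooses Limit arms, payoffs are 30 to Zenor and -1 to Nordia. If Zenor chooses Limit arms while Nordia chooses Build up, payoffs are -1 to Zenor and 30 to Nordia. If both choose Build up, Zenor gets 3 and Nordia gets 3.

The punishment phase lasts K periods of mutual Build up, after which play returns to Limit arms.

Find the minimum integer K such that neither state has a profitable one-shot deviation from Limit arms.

4

IC: ρ(1−ρ^K)/(1−ρ) ≥ (30−15)/(15−3) = 5/4.
With ρ = 3/5: need 1 − ρ^K ≥ 5/4·(1−3/5)/(3/5), i.e. ρ^K ≤ 0.1667.
Since (3/5)^3 = 0.2160 and (3/5)^4 = 0.1296, the smallest such K is 4.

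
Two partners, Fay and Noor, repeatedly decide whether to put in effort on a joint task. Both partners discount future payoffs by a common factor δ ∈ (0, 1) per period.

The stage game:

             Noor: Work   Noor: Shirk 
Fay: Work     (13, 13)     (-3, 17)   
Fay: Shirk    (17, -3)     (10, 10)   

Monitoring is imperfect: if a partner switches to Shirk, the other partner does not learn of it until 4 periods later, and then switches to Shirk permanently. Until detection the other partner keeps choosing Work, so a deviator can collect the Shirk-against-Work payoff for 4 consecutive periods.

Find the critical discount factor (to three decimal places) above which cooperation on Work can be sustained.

0.869

Deviating for the 4 undetected periods gains 17−13 = 4 per period over cooperation, then loses 13−10 = 3 per period forever once punishment starts.
Gain: 4(1 + δ + … + δ^3); loss: 3·δ^4/(1−δ).
No profitable deviation ⇔ 4(1−δ^4) ≤ 3·δ^4, i.e. δ^4 ≥ 4/(4+3) = 4/7.
Hence δ ≥ (4/7)^(1/4) ≈ 0.869.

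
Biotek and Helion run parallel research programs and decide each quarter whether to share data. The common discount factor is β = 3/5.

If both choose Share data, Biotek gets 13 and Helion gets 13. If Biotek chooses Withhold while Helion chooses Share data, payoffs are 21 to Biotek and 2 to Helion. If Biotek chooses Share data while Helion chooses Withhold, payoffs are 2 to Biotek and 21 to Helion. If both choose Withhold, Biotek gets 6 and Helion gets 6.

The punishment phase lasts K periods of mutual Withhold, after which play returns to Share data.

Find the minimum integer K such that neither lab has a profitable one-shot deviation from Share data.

3

IC: β(1−β^K)/(1−β) ≥ (21−13)/(13−6) = 8/7.
With β = 3/5: need 1 − β^K ≥ 8/7·(1−3/5)/(3/5), i.e. β^K ≤ 0.2381.
Since (3/5)^2 = 0.3600 and (3/5)^3 = 0.2160, the smallest such K is 3.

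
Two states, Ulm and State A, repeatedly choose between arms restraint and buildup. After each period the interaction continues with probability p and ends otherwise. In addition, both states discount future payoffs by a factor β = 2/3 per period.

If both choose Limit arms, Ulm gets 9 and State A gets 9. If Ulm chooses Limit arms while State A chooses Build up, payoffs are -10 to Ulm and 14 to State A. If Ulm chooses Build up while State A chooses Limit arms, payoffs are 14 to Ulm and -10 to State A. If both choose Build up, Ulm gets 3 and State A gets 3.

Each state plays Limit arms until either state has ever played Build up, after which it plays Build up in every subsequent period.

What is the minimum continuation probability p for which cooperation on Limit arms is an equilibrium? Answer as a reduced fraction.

Expected continuation weight on next period's payoff is β·p = 2/3·p, which plays the role of the discount factor.
Cooperation requires 2/3·p ≥ (14−9)/(14−3) = 5/11, hence p ≥ 15/22.

15/22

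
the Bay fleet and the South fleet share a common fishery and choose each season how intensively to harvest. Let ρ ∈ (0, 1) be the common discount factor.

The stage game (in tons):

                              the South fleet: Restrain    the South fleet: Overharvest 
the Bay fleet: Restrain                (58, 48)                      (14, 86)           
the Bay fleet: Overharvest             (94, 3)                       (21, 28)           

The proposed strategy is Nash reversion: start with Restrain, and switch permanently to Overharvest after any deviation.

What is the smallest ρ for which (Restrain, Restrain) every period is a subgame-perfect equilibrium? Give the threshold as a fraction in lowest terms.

the Bay fleet's threshold: (94−58)/(94−21) = 36/73.
the South fleet's threshold: (86−48)/(86−28) = 19/29.
36/73 < 19/29, so the South fleet binds and ρ* = 19/29.

19/29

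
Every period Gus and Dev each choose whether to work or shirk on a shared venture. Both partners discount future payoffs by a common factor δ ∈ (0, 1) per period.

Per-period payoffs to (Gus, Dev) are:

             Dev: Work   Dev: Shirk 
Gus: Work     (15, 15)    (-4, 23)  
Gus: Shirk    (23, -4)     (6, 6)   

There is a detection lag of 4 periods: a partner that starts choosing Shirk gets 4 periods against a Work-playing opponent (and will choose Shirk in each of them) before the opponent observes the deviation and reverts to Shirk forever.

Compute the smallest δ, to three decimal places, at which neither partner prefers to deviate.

The best deviation is to choose Shirk for all 4 undetected periods, earning 23 each, then 6 forever once detected.
Deviation value: 23(1−δ^4)/(1−δ) + 6δ^4/(1−δ); cooperation value: 15/(1−δ).
IC: 15 ≥ 23(1−δ^4) + 6δ^4 = 23 − 17δ^4.
So δ^4 ≥ 8/17, giving δ ≥ (8/17)^(1/4) ≈ 0.828.

0.828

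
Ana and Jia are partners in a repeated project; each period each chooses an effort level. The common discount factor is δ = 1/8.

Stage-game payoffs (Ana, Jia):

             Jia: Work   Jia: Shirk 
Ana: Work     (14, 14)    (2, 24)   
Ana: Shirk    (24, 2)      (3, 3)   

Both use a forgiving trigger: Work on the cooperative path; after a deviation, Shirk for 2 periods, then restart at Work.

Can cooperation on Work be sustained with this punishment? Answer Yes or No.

No

A one-shot deviation gives 24 now, then 3 for 2 periods, then back to 14.
Gain from deviating: (24−14) today; loss: (14−3) in each of the next 2 periods.
No-deviation condition: (14−3)(δ+…+δ^2) ≥ 24−14, i.e. δ+…+δ^2 ≥ 10/11.
At δ = 1/8: δ+…+δ^2 = 0.1406 < 0.9091.
So cooperation is not sustainable.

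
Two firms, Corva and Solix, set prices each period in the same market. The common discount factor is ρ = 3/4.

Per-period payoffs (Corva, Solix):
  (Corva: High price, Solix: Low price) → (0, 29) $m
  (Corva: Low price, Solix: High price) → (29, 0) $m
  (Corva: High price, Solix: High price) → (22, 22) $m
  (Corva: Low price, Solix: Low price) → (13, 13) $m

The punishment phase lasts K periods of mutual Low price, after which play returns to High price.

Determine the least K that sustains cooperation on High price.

2

No profitable deviation requires (22−13)(ρ+…+ρ^K) ≥ 29−22, i.e. ρ+…+ρ^K ≥ 7/9 ≈ 0.7778.
With ρ = 3/4, the partial sums are K=1: 0.7500, K=2: 1.3125.
K = 2 is the first length at which the sum reaches 0.7778.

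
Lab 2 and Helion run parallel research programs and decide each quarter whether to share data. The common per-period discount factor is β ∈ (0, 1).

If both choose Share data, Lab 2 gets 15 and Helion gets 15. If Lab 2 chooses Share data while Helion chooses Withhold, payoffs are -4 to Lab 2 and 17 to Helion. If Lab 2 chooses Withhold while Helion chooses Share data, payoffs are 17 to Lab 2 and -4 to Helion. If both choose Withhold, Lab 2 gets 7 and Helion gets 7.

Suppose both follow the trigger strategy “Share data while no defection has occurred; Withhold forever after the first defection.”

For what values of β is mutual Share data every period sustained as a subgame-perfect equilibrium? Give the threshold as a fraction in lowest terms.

1/5

One-period gain from deviating is 17 − 15 = 2. The loss is 15 − 7 = 8 in every subsequent period, with present value 8·β/(1−β).
Deviation is unprofitable when 8·β/(1−β) ≥ 2, i.e. β/(1−β) ≥ 1/4.
Equivalently β ≥ 2/(2+8) = 1/5.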